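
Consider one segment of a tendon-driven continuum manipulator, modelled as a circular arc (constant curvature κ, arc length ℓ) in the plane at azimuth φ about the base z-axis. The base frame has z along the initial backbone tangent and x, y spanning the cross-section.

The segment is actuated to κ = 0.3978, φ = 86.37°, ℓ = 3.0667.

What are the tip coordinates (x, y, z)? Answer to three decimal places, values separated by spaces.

θ = κ·ℓ = 0.3978 × 3.0667 = 1.21993 rad
ρ = (1 − cos θ)/κ = (1 − 0.34371)/0.3978 = 1.64980
z = sin θ / κ = 0.93908/0.3978 = 2.36067
x = ρ cos φ = 1.64980 × cos(86.37°) = 0.10445
y = ρ sin φ = 1.64980 × sin(86.37°) = 1.64649

0.104 1.646 2.361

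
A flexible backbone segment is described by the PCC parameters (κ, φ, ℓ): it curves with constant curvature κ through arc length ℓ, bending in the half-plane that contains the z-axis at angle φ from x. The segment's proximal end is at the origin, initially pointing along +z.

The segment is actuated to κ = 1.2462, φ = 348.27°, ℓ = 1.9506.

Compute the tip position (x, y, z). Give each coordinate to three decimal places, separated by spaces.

1.381 -0.287 0.524

θ = κ·ℓ = 1.2462 × 1.9506 = 2.43084 rad
ρ = (1 − cos θ)/κ = (1 − -0.75787)/1.2462 = 1.41058
z = sin θ / κ = 0.65241/1.2462 = 0.52352
x = ρ cos φ = 1.41058 × cos(348.27°) = 1.38113
y = ρ sin φ = 1.41058 × sin(348.27°) = -0.28677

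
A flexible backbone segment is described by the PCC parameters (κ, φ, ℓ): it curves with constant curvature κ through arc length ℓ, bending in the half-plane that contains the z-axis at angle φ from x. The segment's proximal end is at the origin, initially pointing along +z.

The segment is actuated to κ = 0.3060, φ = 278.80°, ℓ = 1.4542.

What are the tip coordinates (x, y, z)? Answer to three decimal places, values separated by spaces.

θ = κ·ℓ = 0.3060 × 1.4542 = 0.44499 rad
ρ = (1 − cos θ)/κ = (1 − 0.90262)/0.3060 = 0.31824
z = sin θ / κ = 0.43044/0.3060 = 1.40668
x = ρ cos φ = 0.31824 × cos(278.80°) = 0.04869
y = ρ sin φ = 0.31824 × sin(278.80°) = -0.31450

0.049 -0.314 1.407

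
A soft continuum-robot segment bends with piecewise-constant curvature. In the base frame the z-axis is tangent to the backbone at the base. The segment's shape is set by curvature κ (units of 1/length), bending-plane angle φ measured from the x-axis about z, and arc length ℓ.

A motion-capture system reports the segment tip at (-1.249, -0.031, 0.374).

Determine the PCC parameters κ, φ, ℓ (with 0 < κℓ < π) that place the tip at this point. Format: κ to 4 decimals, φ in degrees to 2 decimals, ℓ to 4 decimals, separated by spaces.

ρ = √(x²+y²) = √(-1.249² + -0.031²) = 1.24938
φ = atan2(y, x) mod 360° = atan2(-0.031, -1.249) = 181.4218°
|p|² = ρ² + z² = 1.24938² + 0.374² = 1.70084
κ = 2ρ / |p|² = 2×1.24938 / 1.70084 = 1.46914
θ = 2·atan2(ρ, z) = 2·atan2(1.24938, 0.374) = 2.55988 rad
ℓ = θ/κ = 2.55988/1.46914 = 1.74243

1.4691 181.42 1.7424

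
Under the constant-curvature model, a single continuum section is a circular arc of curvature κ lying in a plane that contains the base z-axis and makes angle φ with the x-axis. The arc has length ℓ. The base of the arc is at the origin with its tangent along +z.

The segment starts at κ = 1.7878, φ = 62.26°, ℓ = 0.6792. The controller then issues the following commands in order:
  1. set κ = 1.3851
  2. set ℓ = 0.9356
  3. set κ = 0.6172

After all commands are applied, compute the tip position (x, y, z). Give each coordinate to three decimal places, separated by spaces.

0.122 0.233 0.884

initial: κ=1.7878, φ=62.26°, ℓ=0.6792
cmd 1: set κ=1.3851 → (κ,φ,ℓ)=(1.3851,62.26°,0.6792) → tip=(0.1381,0.2625,0.5834)
cmd 2: set ℓ=0.9356 → (κ,φ,ℓ)=(1.3851,62.26°,0.9356) → tip=(0.2448,0.4655,0.6949)
cmd 3: set κ=0.6172 → (κ,φ,ℓ)=(0.6172,62.26°,0.9356) → tip=(0.1223,0.2325,0.8845)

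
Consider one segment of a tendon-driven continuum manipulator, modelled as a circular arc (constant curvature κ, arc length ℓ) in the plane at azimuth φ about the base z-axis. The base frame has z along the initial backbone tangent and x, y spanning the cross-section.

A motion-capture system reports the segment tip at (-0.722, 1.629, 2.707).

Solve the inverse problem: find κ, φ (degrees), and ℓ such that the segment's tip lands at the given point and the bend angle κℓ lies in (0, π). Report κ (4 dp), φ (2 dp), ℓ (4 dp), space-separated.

0.3393 113.90 3.4313

ρ = √(x²+y²) = √(-0.722² + 1.629²) = 1.78183
φ = atan2(y, x) mod 360° = atan2(1.629, -0.722) = 113.9037°
|p|² = ρ² + z² = 1.78183² + 2.707² = 10.50277
κ = 2ρ / |p|² = 2×1.78183 / 10.50277 = 0.33931
θ = 2·atan2(ρ, z) = 2·atan2(1.78183, 2.707) = 1.16428 rad
ℓ = θ/κ = 1.16428/0.33931 = 3.43135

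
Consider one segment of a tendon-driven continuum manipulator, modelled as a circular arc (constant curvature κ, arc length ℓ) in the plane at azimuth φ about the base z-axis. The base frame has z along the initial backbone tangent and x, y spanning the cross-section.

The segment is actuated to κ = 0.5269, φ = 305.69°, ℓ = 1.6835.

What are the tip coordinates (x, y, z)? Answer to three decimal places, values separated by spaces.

0.408 -0.568 1.471

θ = κ·ℓ = 0.5269 × 1.6835 = 0.88704 rad
ρ = (1 − cos θ)/κ = (1 − 0.63171)/0.5269 = 0.69897
z = sin θ / κ = 0.77520/0.5269 = 1.47125
x = ρ cos φ = 0.69897 × cos(305.69°) = 0.40778
y = ρ sin φ = 0.69897 × sin(305.69°) = -0.56769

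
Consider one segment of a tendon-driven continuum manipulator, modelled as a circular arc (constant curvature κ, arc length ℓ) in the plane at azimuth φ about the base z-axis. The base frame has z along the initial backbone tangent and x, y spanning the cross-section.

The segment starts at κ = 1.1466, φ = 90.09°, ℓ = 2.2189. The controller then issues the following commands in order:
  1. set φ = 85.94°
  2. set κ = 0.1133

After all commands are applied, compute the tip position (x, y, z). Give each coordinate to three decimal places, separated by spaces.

0.020 0.277 2.196

initial: κ=1.1466, φ=90.09°, ℓ=2.2189
cmd 1: set φ=85.94° → (κ,φ,ℓ)=(1.1466,85.94°,2.2189) → tip=(0.1128,1.5892,0.4906)
cmd 2: set κ=0.1133 → (κ,φ,ℓ)=(0.1133,85.94°,2.2189) → tip=(0.0196,0.2768,2.1956)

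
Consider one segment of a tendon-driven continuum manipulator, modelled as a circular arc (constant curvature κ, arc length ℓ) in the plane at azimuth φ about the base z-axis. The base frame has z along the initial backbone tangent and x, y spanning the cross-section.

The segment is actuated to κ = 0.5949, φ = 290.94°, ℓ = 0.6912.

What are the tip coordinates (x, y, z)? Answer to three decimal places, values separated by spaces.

θ = κ·ℓ = 0.5949 × 0.6912 = 0.41119 rad
ρ = (1 − cos θ)/κ = (1 − 0.91664)/0.5949 = 0.14012
z = sin θ / κ = 0.39970/0.5949 = 0.67189
x = ρ cos φ = 0.14012 × cos(290.94°) = 0.05008
y = ρ sin φ = 0.14012 × sin(290.94°) = -0.13086

0.050 -0.131 0.672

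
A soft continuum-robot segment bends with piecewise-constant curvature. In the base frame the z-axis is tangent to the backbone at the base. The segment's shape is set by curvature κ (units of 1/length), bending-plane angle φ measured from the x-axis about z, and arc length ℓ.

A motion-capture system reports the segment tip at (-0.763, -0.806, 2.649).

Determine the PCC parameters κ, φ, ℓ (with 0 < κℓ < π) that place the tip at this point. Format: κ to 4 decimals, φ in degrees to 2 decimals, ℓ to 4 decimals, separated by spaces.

ρ = √(x²+y²) = √(-0.763² + -0.806²) = 1.10987
φ = atan2(y, x) mod 360° = atan2(-0.806, -0.763) = 226.5699°
|p|² = ρ² + z² = 1.10987² + 2.649² = 8.24901
κ = 2ρ / |p|² = 2×1.10987 / 8.24901 = 0.26909
θ = 2·atan2(ρ, z) = 2·atan2(1.10987, 2.649) = 0.79351 rad
ℓ = θ/κ = 0.79351/0.26909 = 2.94887

0.2691 226.57 2.9489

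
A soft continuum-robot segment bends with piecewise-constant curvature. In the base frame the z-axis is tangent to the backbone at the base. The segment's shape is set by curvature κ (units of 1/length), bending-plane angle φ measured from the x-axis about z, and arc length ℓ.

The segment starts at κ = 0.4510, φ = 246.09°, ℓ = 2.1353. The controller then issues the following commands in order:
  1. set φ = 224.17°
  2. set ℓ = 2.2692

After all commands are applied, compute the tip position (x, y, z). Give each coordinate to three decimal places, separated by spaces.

-0.763 -0.741 1.893

initial: κ=0.4510, φ=246.09°, ℓ=2.1353
cmd 1: set φ=224.17° → (κ,φ,ℓ)=(0.4510,224.17°,2.1353) → tip=(-0.6822,-0.6627,1.8202)
cmd 2: set ℓ=2.2692 → (κ,φ,ℓ)=(0.4510,224.17°,2.2692) → tip=(-0.7627,-0.7409,1.8933)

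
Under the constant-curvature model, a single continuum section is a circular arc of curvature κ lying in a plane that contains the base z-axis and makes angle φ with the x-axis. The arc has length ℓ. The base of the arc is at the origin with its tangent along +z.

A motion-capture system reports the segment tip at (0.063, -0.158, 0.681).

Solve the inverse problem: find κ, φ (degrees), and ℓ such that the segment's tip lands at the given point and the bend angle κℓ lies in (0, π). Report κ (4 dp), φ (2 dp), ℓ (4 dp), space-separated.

ρ = √(x²+y²) = √(0.063² + -0.158²) = 0.17010
φ = atan2(y, x) mod 360° = atan2(-0.158, 0.063) = 291.7389°
|p|² = ρ² + z² = 0.17010² + 0.681² = 0.49269
κ = 2ρ / |p|² = 2×0.17010 / 0.49269 = 0.69048
θ = 2·atan2(ρ, z) = 2·atan2(0.17010, 0.681) = 0.48953 rad
ℓ = θ/κ = 0.48953/0.69048 = 0.70898

0.6905 291.74 0.7090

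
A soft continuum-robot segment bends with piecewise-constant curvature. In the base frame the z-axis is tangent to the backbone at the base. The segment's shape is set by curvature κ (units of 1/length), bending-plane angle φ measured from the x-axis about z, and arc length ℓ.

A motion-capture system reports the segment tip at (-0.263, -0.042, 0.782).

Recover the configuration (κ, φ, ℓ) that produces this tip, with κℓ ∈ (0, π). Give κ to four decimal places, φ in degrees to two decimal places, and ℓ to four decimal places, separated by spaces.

ρ = √(x²+y²) = √(-0.263² + -0.042²) = 0.26633
φ = atan2(y, x) mod 360° = atan2(-0.042, -0.263) = 189.0733°
|p|² = ρ² + z² = 0.26633² + 0.782² = 0.68246
κ = 2ρ / |p|² = 2×0.26633 / 0.68246 = 0.78051
θ = 2·atan2(ρ, z) = 2·atan2(0.26633, 0.782) = 0.65651 rad
ℓ = θ/κ = 0.65651/0.78051 = 0.84113

0.7805 189.07 0.8411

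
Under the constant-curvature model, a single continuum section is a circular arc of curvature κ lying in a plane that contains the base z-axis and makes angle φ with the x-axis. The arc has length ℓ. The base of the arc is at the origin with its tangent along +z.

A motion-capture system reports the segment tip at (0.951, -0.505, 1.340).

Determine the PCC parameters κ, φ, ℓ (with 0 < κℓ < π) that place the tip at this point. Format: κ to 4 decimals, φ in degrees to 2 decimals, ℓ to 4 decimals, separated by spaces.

0.7288 332.03 1.8577

ρ = √(x²+y²) = √(0.951² + -0.505²) = 1.07677
φ = atan2(y, x) mod 360° = atan2(-0.505, 0.951) = 332.0308°
|p|² = ρ² + z² = 1.07677² + 1.340² = 2.95503
κ = 2ρ / |p|² = 2×1.07677 / 2.95503 = 0.72877
θ = 2·atan2(ρ, z) = 2·atan2(1.07677, 1.340) = 1.35381 rad
ℓ = θ/κ = 1.35381/0.72877 = 1.85767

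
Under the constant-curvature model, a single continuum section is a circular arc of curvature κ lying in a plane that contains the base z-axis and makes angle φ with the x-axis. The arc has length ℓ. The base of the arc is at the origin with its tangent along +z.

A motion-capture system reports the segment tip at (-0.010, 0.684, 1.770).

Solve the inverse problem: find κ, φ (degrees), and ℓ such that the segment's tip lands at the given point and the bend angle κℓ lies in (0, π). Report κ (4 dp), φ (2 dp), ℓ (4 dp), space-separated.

0.3800 90.84 1.9413

ρ = √(x²+y²) = √(-0.010² + 0.684²) = 0.68407
φ = atan2(y, x) mod 360° = atan2(0.684, -0.010) = 90.8376°
|p|² = ρ² + z² = 0.68407² + 1.770² = 3.60086
κ = 2ρ / |p|² = 2×0.68407 / 3.60086 = 0.37995
θ = 2·atan2(ρ, z) = 2·atan2(0.68407, 1.770) = 0.73760 rad
ℓ = θ/κ = 0.73760/0.37995 = 1.94130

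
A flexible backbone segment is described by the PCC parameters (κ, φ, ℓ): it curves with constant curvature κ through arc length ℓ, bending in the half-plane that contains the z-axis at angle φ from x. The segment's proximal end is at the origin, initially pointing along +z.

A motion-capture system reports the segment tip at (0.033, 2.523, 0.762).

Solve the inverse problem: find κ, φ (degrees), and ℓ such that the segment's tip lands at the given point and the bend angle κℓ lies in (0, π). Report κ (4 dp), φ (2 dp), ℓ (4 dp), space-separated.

0.7264 89.25 3.5174

ρ = √(x²+y²) = √(0.033² + 2.523²) = 2.52322
φ = atan2(y, x) mod 360° = atan2(2.523, 0.033) = 89.2506°
|p|² = ρ² + z² = 2.52322² + 0.762² = 6.94726
κ = 2ρ / |p|² = 2×2.52322 / 6.94726 = 0.72639
θ = 2·atan2(ρ, z) = 2·atan2(2.52322, 0.762) = 2.55502 rad
ℓ = θ/κ = 2.55502/0.72639 = 3.51741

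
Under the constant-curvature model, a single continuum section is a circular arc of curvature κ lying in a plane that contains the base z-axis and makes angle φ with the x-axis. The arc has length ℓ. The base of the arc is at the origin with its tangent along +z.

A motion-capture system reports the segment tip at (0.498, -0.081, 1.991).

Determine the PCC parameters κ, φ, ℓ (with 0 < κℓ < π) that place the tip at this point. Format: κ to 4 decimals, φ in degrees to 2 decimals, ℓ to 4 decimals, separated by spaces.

ρ = √(x²+y²) = √(0.498² + -0.081²) = 0.50454
φ = atan2(y, x) mod 360° = atan2(-0.081, 0.498) = 350.7617°
|p|² = ρ² + z² = 0.50454² + 1.991² = 4.21865
κ = 2ρ / |p|² = 2×0.50454 / 4.21865 = 0.23920
θ = 2·atan2(ρ, z) = 2·atan2(0.50454, 1.991) = 0.49638 rad
ℓ = θ/κ = 0.49638/0.23920 = 2.07517

0.2392 350.76 2.0752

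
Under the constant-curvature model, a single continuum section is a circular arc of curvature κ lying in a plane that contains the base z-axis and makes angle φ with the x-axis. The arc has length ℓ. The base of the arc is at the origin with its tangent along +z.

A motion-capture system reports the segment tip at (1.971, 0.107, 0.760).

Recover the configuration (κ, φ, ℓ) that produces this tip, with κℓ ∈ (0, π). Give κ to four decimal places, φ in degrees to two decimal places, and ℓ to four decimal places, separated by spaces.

0.8824 3.11 2.7272

ρ = √(x²+y²) = √(1.971² + 0.107²) = 1.97390
φ = atan2(y, x) mod 360° = atan2(0.107, 1.971) = 3.1074°
|p|² = ρ² + z² = 1.97390² + 0.760² = 4.47389
κ = 2ρ / |p|² = 2×1.97390 / 4.47389 = 0.88241
θ = 2·atan2(ρ, z) = 2·atan2(1.97390, 0.760) = 2.40653 rad
ℓ = θ/κ = 2.40653/0.88241 = 2.72723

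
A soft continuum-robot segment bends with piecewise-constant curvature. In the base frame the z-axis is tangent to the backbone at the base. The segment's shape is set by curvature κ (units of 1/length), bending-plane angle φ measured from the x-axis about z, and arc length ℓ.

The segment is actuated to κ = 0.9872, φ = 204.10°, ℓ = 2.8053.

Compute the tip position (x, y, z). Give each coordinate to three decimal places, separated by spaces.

-1.786 -0.799 0.368

θ = κ·ℓ = 0.9872 × 2.8053 = 2.76939 rad
ρ = (1 − cos θ)/κ = (1 − -0.93153)/0.9872 = 1.95657
z = sin θ / κ = 0.36367/0.9872 = 0.36838
x = ρ cos φ = 1.95657 × cos(204.10°) = -1.78603
y = ρ sin φ = 1.95657 × sin(204.10°) = -0.79893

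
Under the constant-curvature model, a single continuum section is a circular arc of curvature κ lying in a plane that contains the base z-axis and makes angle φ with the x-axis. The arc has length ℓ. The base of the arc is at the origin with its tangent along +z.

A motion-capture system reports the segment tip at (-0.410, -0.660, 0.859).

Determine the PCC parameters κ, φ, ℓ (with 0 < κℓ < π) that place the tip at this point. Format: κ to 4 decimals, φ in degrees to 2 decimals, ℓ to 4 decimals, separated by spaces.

1.1583 238.15 1.2696

ρ = √(x²+y²) = √(-0.410² + -0.660²) = 0.77698
φ = atan2(y, x) mod 360° = atan2(-0.660, -0.410) = 238.1509°
|p|² = ρ² + z² = 0.77698² + 0.859² = 1.34158
κ = 2ρ / |p|² = 2×0.77698 / 1.34158 = 1.15831
θ = 2·atan2(ρ, z) = 2·atan2(0.77698, 0.859) = 1.47061 rad
ℓ = θ/κ = 1.47061/1.15831 = 1.26962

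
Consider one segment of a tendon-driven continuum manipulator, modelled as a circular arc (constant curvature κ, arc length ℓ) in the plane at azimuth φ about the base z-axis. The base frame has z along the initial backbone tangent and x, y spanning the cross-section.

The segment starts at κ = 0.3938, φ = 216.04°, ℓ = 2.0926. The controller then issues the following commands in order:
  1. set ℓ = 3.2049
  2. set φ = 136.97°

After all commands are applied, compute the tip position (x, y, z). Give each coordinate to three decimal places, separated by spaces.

initial: κ=0.3938, φ=216.04°, ℓ=2.0926
cmd 1: set ℓ=3.2049 → (κ,φ,ℓ)=(0.3938,216.04°,3.2049) → tip=(-1.4295,-1.0401,2.4193)
cmd 2: set φ=136.97° → (κ,φ,ℓ)=(0.3938,136.97°,3.2049) → tip=(-1.2923,1.2063,2.4193)

-1.292 1.206 2.419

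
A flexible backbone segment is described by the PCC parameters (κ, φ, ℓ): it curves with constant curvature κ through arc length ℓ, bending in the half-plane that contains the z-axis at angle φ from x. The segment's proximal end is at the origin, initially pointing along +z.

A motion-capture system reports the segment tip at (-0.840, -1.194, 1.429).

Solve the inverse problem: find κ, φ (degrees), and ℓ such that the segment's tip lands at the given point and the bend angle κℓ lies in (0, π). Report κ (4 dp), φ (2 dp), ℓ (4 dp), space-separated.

0.6996 234.87 2.2757

ρ = √(x²+y²) = √(-0.840² + -1.194²) = 1.45988
φ = atan2(y, x) mod 360° = atan2(-1.194, -0.840) = 234.8729°
|p|² = ρ² + z² = 1.45988² + 1.429² = 4.17328
κ = 2ρ / |p|² = 2×1.45988 / 4.17328 = 0.69963
θ = 2·atan2(ρ, z) = 2·atan2(1.45988, 1.429) = 1.59217 rad
ℓ = θ/κ = 1.59217/0.69963 = 2.27573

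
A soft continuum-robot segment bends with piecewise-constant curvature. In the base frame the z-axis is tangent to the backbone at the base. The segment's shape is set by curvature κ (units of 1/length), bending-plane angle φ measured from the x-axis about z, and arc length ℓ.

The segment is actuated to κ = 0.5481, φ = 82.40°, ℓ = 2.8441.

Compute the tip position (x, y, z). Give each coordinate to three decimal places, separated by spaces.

θ = κ·ℓ = 0.5481 × 2.8441 = 1.55885 rad
ρ = (1 − cos θ)/κ = (1 − 0.01194)/0.5481 = 1.80269
z = sin θ / κ = 0.99993/0.5481 = 1.82435
x = ρ cos φ = 1.80269 × cos(82.40°) = 0.23842
y = ρ sin φ = 1.80269 × sin(82.40°) = 1.78686

0.238 1.787 1.824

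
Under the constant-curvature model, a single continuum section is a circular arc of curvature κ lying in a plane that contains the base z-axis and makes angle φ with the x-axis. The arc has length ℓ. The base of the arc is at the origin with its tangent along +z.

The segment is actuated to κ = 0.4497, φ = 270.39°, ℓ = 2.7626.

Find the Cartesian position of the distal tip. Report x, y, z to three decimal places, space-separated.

θ = κ·ℓ = 0.4497 × 2.7626 = 1.24234 rad
ρ = (1 − cos θ)/κ = (1 − 0.32258)/0.4497 = 1.50638
z = sin θ / κ = 0.94654/0.4497 = 2.10483
x = ρ cos φ = 1.50638 × cos(270.39°) = 0.01025
y = ρ sin φ = 1.50638 × sin(270.39°) = -1.50634

0.010 -1.506 2.105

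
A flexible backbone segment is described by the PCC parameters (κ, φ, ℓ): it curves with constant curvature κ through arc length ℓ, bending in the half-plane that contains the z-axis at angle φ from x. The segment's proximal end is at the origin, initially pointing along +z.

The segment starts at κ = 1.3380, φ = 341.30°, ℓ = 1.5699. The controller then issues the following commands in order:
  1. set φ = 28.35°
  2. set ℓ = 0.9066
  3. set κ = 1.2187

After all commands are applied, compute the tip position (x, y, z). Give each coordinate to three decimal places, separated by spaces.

initial: κ=1.3380, φ=341.30°, ℓ=1.5699
cmd 1: set φ=28.35° → (κ,φ,ℓ)=(1.3380,28.35°,1.5699) → tip=(0.9901,0.5342,0.6450)
cmd 2: set ℓ=0.9066 → (κ,φ,ℓ)=(1.3380,28.35°,0.9066) → tip=(0.4274,0.2306,0.7001)
cmd 3: set κ=1.2187 → (κ,φ,ℓ)=(1.2187,28.35°,0.9066) → tip=(0.3977,0.2146,0.7331)

0.398 0.215 0.733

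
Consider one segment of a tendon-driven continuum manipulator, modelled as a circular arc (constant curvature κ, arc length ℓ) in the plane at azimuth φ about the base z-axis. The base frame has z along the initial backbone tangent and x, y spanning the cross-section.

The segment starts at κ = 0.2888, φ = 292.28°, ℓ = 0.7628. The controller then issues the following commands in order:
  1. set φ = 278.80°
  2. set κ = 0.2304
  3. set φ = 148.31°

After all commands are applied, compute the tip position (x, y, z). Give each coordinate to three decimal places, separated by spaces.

initial: κ=0.2888, φ=292.28°, ℓ=0.7628
cmd 1: set φ=278.80° → (κ,φ,ℓ)=(0.2888,278.80°,0.7628) → tip=(0.0128,-0.0827,0.7566)
cmd 2: set κ=0.2304 → (κ,φ,ℓ)=(0.2304,278.80°,0.7628) → tip=(0.0102,-0.0661,0.7589)
cmd 3: set φ=148.31° → (κ,φ,ℓ)=(0.2304,148.31°,0.7628) → tip=(-0.0569,0.0351,0.7589)

-0.057 0.035 0.759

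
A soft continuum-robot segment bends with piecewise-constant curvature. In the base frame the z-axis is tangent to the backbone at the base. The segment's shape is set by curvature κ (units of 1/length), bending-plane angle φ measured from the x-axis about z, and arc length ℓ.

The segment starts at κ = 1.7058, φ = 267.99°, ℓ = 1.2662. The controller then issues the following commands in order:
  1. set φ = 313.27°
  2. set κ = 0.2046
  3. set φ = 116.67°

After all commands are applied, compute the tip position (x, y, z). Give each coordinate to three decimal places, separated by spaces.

-0.073 0.146 1.252

initial: κ=1.7058, φ=267.99°, ℓ=1.2662
cmd 1: set φ=313.27° → (κ,φ,ℓ)=(1.7058,313.27°,1.2662) → tip=(0.6251,-0.6640,0.4874)
cmd 2: set κ=0.2046 → (κ,φ,ℓ)=(0.2046,313.27°,1.2662) → tip=(0.1118,-0.1188,1.2521)
cmd 3: set φ=116.67° → (κ,φ,ℓ)=(0.2046,116.67°,1.2662) → tip=(-0.0732,0.1457,1.2521)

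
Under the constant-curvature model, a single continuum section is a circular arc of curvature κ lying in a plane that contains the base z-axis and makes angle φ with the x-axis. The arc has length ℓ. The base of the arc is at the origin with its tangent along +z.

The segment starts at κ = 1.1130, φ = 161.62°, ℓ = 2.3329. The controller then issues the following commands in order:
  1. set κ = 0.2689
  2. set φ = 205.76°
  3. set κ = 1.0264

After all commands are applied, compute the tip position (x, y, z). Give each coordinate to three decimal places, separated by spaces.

initial: κ=1.1130, φ=161.62°, ℓ=2.3329
cmd 1: set κ=0.2689 → (κ,φ,ℓ)=(0.2689,161.62°,2.3329) → tip=(-0.6719,0.2233,2.1829)
cmd 2: set φ=205.76° → (κ,φ,ℓ)=(0.2689,205.76°,2.3329) → tip=(-0.6377,-0.3077,2.1829)
cmd 3: set κ=1.0264 → (κ,φ,ℓ)=(1.0264,205.76°,2.3329) → tip=(-1.5212,-0.7341,0.6620)

-1.521 -0.734 0.662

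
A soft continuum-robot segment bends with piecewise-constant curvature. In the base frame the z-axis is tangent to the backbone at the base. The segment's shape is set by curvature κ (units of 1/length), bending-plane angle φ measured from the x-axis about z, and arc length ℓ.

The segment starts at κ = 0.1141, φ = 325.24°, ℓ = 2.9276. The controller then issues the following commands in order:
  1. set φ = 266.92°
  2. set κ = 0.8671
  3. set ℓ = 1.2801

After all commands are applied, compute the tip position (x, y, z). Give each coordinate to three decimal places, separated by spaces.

initial: κ=0.1141, φ=325.24°, ℓ=2.9276
cmd 1: set φ=266.92° → (κ,φ,ℓ)=(0.1141,266.92°,2.9276) → tip=(-0.0260,-0.4837,2.8735)
cmd 2: set κ=0.8671 → (κ,φ,ℓ)=(0.8671,266.92°,2.9276) → tip=(-0.1130,-2.1001,0.6541)
cmd 3: set ℓ=1.2801 → (κ,φ,ℓ)=(0.8671,266.92°,1.2801) → tip=(-0.0344,-0.6395,1.0330)

-0.034 -0.640 1.033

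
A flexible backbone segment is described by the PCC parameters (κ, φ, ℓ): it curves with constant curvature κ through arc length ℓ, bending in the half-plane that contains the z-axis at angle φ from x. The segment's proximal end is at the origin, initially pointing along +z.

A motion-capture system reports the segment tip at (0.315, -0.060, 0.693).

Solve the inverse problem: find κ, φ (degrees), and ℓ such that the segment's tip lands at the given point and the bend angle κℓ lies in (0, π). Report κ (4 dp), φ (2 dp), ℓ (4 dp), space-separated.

1.0999 349.22 0.7880

ρ = √(x²+y²) = √(0.315² + -0.060²) = 0.32066
φ = atan2(y, x) mod 360° = atan2(-0.060, 0.315) = 349.2157°
|p|² = ρ² + z² = 0.32066² + 0.693² = 0.58307
κ = 2ρ / |p|² = 2×0.32066 / 0.58307 = 1.09991
θ = 2·atan2(ρ, z) = 2·atan2(0.32066, 0.693) = 0.86676 rad
ℓ = θ/κ = 0.86676/1.09991 = 0.78803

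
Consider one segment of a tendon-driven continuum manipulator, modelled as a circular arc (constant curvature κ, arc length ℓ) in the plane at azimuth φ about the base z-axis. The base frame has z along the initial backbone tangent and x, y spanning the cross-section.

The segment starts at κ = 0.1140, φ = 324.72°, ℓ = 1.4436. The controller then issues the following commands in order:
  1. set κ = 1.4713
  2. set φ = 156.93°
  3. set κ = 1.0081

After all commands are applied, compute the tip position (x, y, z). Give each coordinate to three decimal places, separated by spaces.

initial: κ=0.1140, φ=324.72°, ℓ=1.4436
cmd 1: set κ=1.4713 → (κ,φ,ℓ)=(1.4713,324.72°,1.4436) → tip=(0.8464,-0.5988,0.5783)
cmd 2: set φ=156.93° → (κ,φ,ℓ)=(1.4713,156.93°,1.4436) → tip=(-0.9538,0.4063,0.5783)
cmd 3: set κ=1.0081 → (κ,φ,ℓ)=(1.0081,156.93°,1.4436) → tip=(-0.8075,0.3439,0.9854)

-0.807 0.344 0.985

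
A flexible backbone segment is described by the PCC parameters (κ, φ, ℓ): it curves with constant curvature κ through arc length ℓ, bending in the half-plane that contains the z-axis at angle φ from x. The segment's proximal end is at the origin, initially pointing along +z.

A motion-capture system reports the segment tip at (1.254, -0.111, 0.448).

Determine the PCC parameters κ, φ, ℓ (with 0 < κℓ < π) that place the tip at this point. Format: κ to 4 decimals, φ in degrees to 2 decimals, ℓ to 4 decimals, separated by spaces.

1.4101 354.94 1.7430

ρ = √(x²+y²) = √(1.254² + -0.111²) = 1.25890
φ = atan2(y, x) mod 360° = atan2(-0.111, 1.254) = 354.9415°
|p|² = ρ² + z² = 1.25890² + 0.448² = 1.78554
κ = 2ρ / |p|² = 2×1.25890 / 1.78554 = 1.41011
θ = 2·atan2(ρ, z) = 2·atan2(1.25890, 0.448) = 2.45781 rad
ℓ = θ/κ = 2.45781/1.41011 = 1.74299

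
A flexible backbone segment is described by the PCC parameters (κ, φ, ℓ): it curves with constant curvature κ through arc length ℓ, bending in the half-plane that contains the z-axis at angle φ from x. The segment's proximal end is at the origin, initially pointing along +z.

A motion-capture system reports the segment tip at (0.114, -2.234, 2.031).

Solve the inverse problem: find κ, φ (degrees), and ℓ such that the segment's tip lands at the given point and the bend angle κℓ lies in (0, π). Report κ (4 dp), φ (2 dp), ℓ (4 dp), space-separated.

ρ = √(x²+y²) = √(0.114² + -2.234²) = 2.23691
φ = atan2(y, x) mod 360° = atan2(-2.234, 0.114) = 272.9212°
|p|² = ρ² + z² = 2.23691² + 2.031² = 9.12871
κ = 2ρ / |p|² = 2×2.23691 / 9.12871 = 0.49008
θ = 2·atan2(ρ, z) = 2·atan2(2.23691, 2.031) = 1.66721 rad
ℓ = θ/κ = 1.66721/0.49008 = 3.40191

0.4901 272.92 3.4019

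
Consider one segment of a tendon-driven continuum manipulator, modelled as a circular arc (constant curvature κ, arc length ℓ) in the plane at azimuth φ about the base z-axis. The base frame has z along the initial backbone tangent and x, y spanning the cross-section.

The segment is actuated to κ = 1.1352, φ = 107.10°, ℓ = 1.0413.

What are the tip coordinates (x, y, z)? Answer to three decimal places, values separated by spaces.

θ = κ·ℓ = 1.1352 × 1.0413 = 1.18208 rad
ρ = (1 − cos θ)/κ = (1 − 0.37900)/1.1352 = 0.54704
z = sin θ / κ = 0.92540/1.1352 = 0.81518
x = ρ cos φ = 0.54704 × cos(107.10°) = -0.16085
y = ρ sin φ = 0.54704 × sin(107.10°) = 0.52286

-0.161 0.523 0.815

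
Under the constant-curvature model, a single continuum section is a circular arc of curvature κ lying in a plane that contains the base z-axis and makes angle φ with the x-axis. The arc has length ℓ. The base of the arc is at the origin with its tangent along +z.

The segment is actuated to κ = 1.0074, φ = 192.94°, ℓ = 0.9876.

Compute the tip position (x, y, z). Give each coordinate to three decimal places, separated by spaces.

θ = κ·ℓ = 1.0074 × 0.9876 = 0.99491 rad
ρ = (1 − cos θ)/κ = (1 − 0.54458)/1.0074 = 0.45207
z = sin θ / κ = 0.83871/1.0074 = 0.83255
x = ρ cos φ = 0.45207 × cos(192.94°) = -0.44059
y = ρ sin φ = 0.45207 × sin(192.94°) = -0.10123

-0.441 -0.101 0.833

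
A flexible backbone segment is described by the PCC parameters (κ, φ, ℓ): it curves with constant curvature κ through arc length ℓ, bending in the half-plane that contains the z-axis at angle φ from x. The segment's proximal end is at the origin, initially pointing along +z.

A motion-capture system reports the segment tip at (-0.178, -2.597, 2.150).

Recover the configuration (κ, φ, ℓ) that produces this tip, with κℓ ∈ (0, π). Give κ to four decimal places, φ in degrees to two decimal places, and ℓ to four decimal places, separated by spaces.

ρ = √(x²+y²) = √(-0.178² + -2.597²) = 2.60309
φ = atan2(y, x) mod 360° = atan2(-2.597, -0.178) = 266.0790°
|p|² = ρ² + z² = 2.60309² + 2.150² = 11.39859
κ = 2ρ / |p|² = 2×2.60309 / 11.39859 = 0.45674
θ = 2·atan2(ρ, z) = 2·atan2(2.60309, 2.150) = 1.76087 rad
ℓ = θ/κ = 1.76087/0.45674 = 3.85531

0.4567 266.08 3.8553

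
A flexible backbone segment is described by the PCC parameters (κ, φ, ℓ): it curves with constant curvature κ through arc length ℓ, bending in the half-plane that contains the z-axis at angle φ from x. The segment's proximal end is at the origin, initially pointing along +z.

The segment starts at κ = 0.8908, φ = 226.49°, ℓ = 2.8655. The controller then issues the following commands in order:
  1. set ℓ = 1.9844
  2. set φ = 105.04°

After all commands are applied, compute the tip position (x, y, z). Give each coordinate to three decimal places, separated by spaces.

initial: κ=0.8908, φ=226.49°, ℓ=2.8655
cmd 1: set ℓ=1.9844 → (κ,φ,ℓ)=(0.8908,226.49°,1.9844) → tip=(-0.9241,-0.9734,1.1009)
cmd 2: set φ=105.04° → (κ,φ,ℓ)=(0.8908,105.04°,1.9844) → tip=(-0.3483,1.2962,1.1009)

-0.348 1.296 1.101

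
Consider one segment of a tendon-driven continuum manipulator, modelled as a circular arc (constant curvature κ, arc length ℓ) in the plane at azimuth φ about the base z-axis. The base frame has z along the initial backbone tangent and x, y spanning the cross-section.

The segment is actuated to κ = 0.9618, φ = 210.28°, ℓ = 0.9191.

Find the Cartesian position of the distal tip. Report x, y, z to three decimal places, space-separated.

-0.329 -0.192 0.804

θ = κ·ℓ = 0.9618 × 0.9191 = 0.88399 rad
ρ = (1 − cos θ)/κ = (1 − 0.63407)/0.9618 = 0.38046
z = sin θ / κ = 0.77328/0.9618 = 0.80399
x = ρ cos φ = 0.38046 × cos(210.28°) = -0.32856
y = ρ sin φ = 0.38046 × sin(210.28°) = -0.19184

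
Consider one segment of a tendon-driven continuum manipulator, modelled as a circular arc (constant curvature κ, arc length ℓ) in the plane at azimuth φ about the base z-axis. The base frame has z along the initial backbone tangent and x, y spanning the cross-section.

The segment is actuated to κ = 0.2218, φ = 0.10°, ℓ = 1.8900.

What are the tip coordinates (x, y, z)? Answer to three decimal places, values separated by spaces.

θ = κ·ℓ = 0.2218 × 1.8900 = 0.41920 rad
ρ = (1 − cos θ)/κ = (1 − 0.91341)/0.2218 = 0.39038
z = sin θ / κ = 0.40703/0.2218 = 1.83513
x = ρ cos φ = 0.39038 × cos(0.10°) = 0.39038
y = ρ sin φ = 0.39038 × sin(0.10°) = 0.00068

0.390 0.001 1.835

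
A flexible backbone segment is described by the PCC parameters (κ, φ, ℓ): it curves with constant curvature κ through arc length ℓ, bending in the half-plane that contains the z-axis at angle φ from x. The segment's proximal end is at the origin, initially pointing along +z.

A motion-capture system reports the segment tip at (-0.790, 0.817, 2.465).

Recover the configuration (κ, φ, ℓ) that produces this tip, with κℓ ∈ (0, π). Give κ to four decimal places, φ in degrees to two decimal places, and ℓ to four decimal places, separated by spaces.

0.3085 134.04 2.8007

ρ = √(x²+y²) = √(-0.790² + 0.817²) = 1.13648
φ = atan2(y, x) mod 360° = atan2(0.817, -0.790) = 134.0374°
|p|² = ρ² + z² = 1.13648² + 2.465² = 7.36781
κ = 2ρ / |p|² = 2×1.13648 / 7.36781 = 0.30850
θ = 2·atan2(ρ, z) = 2·atan2(1.13648, 2.465) = 0.86401 rad
ℓ = θ/κ = 0.86401/0.30850 = 2.80068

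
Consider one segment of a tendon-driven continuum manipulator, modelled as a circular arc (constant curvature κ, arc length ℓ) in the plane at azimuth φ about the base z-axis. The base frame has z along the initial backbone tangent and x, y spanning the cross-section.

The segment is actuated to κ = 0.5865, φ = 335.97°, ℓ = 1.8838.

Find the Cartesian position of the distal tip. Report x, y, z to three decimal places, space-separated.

θ = κ·ℓ = 0.5865 × 1.8838 = 1.10485 rad
ρ = (1 − cos θ)/κ = (1 − 0.44927)/0.5865 = 0.93901
z = sin θ / κ = 0.89340/0.5865 = 1.52327
x = ρ cos φ = 0.93901 × cos(335.97°) = 0.85763
y = ρ sin φ = 0.93901 × sin(335.97°) = -0.38238

0.858 -0.382 1.523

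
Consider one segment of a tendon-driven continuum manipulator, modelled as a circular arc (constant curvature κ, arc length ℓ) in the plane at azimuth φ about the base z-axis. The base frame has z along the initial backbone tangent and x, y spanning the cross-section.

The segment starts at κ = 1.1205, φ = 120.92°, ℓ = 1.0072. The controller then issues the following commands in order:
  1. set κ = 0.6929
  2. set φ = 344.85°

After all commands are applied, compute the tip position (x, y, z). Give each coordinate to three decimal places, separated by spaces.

0.326 -0.088 0.927

initial: κ=1.1205, φ=120.92°, ℓ=1.0072
cmd 1: set κ=0.6929 → (κ,φ,ℓ)=(0.6929,120.92°,1.0072) → tip=(-0.1734,0.2895,0.9274)
cmd 2: set φ=344.85° → (κ,φ,ℓ)=(0.6929,344.85°,1.0072) → tip=(0.3257,-0.0882,0.9274)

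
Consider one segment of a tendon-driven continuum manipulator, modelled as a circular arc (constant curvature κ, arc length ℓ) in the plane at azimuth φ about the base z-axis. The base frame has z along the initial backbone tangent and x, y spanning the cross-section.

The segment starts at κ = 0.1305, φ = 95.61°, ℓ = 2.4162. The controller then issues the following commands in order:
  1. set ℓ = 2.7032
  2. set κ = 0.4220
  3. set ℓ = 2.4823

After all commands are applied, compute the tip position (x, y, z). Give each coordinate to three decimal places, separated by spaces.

initial: κ=0.1305, φ=95.61°, ℓ=2.4162
cmd 1: set ℓ=2.7032 → (κ,φ,ℓ)=(0.1305,95.61°,2.7032) → tip=(-0.0461,0.4696,2.6475)
cmd 2: set κ=0.4220 → (κ,φ,ℓ)=(0.4220,95.61°,2.7032) → tip=(-0.1351,1.3751,2.1539)
cmd 3: set ℓ=2.4823 → (κ,φ,ℓ)=(0.4220,95.61°,2.4823) → tip=(-0.1159,1.1798,2.0526)

-0.116 1.180 2.053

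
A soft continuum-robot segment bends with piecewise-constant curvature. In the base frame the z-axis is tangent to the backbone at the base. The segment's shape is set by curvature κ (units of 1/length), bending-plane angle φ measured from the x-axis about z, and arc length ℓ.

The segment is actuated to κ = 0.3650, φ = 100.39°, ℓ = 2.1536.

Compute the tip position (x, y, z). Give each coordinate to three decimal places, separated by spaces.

θ = κ·ℓ = 0.3650 × 2.1536 = 0.78606 rad
ρ = (1 − cos θ)/κ = (1 − 0.70664)/0.3650 = 0.80374
z = sin θ / κ = 0.70758/0.3650 = 1.93857
x = ρ cos φ = 0.80374 × cos(100.39°) = -0.14495
y = ρ sin φ = 0.80374 × sin(100.39°) = 0.79056

-0.145 0.791 1.939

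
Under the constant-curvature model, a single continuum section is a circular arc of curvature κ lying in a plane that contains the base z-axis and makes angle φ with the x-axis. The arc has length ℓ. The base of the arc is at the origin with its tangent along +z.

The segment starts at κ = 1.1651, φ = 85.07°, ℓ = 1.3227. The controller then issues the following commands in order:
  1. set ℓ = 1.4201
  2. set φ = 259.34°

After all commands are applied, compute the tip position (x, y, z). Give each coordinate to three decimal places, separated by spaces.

-0.172 -0.914 0.855

initial: κ=1.1651, φ=85.07°, ℓ=1.3227
cmd 1: set ℓ=1.4201 → (κ,φ,ℓ)=(1.1651,85.07°,1.4201) → tip=(0.0799,0.9267,0.8553)
cmd 2: set φ=259.34° → (κ,φ,ℓ)=(1.1651,259.34°,1.4201) → tip=(-0.1721,-0.9141,0.8553)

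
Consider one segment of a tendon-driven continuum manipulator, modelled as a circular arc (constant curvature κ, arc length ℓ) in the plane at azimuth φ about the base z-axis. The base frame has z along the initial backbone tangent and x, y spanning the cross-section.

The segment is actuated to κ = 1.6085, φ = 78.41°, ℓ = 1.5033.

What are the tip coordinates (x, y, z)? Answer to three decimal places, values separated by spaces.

θ = κ·ℓ = 1.6085 × 1.5033 = 2.41806 rad
ρ = (1 − cos θ)/κ = (1 − -0.74947)/1.6085 = 1.08764
z = sin θ / κ = 0.66204/1.6085 = 0.41159
x = ρ cos φ = 1.08764 × cos(78.41°) = 0.21851
y = ρ sin φ = 1.08764 × sin(78.41°) = 1.06546

0.219 1.065 0.412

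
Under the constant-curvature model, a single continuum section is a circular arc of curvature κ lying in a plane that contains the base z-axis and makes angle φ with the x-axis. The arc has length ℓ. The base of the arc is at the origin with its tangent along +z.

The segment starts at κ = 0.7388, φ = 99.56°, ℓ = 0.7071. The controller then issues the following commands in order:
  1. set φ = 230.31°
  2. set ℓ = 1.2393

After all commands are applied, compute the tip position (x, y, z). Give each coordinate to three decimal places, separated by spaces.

initial: κ=0.7388, φ=99.56°, ℓ=0.7071
cmd 1: set φ=230.31° → (κ,φ,ℓ)=(0.7388,230.31°,0.7071) → tip=(-0.1153,-0.1389,0.6754)
cmd 2: set ℓ=1.2393 → (κ,φ,ℓ)=(0.7388,230.31°,1.2393) → tip=(-0.3377,-0.4069,1.0733)

-0.338 -0.407 1.073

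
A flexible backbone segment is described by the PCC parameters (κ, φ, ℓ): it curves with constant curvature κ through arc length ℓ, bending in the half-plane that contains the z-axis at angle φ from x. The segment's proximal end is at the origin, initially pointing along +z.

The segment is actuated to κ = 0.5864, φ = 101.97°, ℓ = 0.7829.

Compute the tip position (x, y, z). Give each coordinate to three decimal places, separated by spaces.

-0.037 0.173 0.756

θ = κ·ℓ = 0.5864 × 0.7829 = 0.45909 rad
ρ = (1 − cos θ)/κ = (1 − 0.89645)/0.5864 = 0.17658
z = sin θ / κ = 0.44313/0.5864 = 0.75569
x = ρ cos φ = 0.17658 × cos(101.97°) = -0.03662
y = ρ sin φ = 0.17658 × sin(101.97°) = 0.17274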